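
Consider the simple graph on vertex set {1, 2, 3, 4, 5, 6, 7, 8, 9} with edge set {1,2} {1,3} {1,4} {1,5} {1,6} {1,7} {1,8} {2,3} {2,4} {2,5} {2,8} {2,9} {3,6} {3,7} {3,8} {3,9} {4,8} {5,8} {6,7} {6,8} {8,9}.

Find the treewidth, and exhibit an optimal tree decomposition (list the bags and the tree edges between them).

Treewidth 3.
One such decomposition:
Bags: B1 = {1, 3, 6, 8}  B2 = {1, 2, 3, 8}  B3 = {1, 2, 4, 8}  B4 = {1, 3, 6, 7}  B5 = {1, 2, 5, 8}  B6 = {2, 3, 8, 9}
Tree: B1–B2, B2–B3, B1–B4, B3–B5, B2–B6

Every bag has size at most 4, so the width is 4 − 1 = 3 and tw(G) ≤ 3. Conversely, {1, 2, 3, 8} is a clique of size 4, and the vertices of any clique must share a bag in every tree decomposition; so some bag has ≥ 4 vertices and tw(G) ≥ 3. Hence tw(G) = 3 exactly.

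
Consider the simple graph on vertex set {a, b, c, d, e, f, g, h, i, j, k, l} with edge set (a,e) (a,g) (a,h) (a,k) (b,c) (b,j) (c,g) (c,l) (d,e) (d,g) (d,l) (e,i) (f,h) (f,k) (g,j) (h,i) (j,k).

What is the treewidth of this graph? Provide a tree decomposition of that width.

Each bag holds 4 vertices, so the decomposition has width 3, which upper-bounds the treewidth. For the lower bound: the 4 vertex sets {b,c,l}, {d}, {g}, {a,e,j,k} are disjoint, each induces a connected subgraph, and every pair is joined by at least one edge of G. Contracting each set to a single vertex therefore yields K_{4} as a minor, and since treewidth is minor-monotone, tw(G) ≥ tw(K_{4}) = 3. Hence tw(G) = 3 exactly.

Treewidth 3.
One such decomposition:
Bags: B1 = {b, c, d, l}  B2 = {b, c, d, g}  B3 = {b, d, g, j}  B4 = {d, e, g, j}  B5 = {a, e, g, j}  B6 = {a, e, j, k}  B7 = {a, e, i, k}  B8 = {a, h, i, k}  B9 = {f, h, i, k}
Tree: B1–B2, B2–B3, B3–B4, B4–B5, B5–B6, B6–B7, B7–B8, B8–B9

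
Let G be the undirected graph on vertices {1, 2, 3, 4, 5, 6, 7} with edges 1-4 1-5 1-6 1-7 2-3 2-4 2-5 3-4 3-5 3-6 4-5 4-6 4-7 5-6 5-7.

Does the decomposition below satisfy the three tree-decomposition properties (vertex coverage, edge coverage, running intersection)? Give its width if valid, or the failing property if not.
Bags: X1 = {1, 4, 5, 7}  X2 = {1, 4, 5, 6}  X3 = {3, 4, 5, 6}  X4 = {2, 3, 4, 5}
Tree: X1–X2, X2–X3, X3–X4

Yes; width 3.

Checking the three conditions: (i) the bags cover all of {1, 2, 3, 4, 5, 6, 7}; (ii) for each edge, some bag contains both endpoints; (iii) the bags containing any fixed vertex form a subtree. All hold, so the decomposition is valid with width 4 − 1 = 3.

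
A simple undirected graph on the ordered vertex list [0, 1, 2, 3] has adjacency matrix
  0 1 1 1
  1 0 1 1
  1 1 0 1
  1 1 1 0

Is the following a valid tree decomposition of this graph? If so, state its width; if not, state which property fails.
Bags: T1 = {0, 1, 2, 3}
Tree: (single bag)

Checking the three conditions: (i) the bags cover all of {0, 1, 2, 3}; (ii) for each edge, some bag contains both endpoints; (iii) the bags containing any fixed vertex form a subtree. All hold, so the decomposition is valid with width 4 − 1 = 3.

Yes; width 3.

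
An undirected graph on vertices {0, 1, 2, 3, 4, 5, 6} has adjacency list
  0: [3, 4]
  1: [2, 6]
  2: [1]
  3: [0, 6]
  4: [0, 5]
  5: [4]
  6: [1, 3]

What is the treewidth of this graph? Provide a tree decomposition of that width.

Each bag holds 2 vertices, so the decomposition has width 1, which upper-bounds the treewidth. G has an edge, so its treewidth is at least 1. Combining the bounds, tw(G) = 1.

Treewidth 1.
Bags: B1 = {4, 5}  B2 = {0, 4}  B3 = {0, 3}  B4 = {3, 6}  B5 = {1, 6}  B6 = {1, 2}
Tree: B1–B2, B2–B3, B3–B4, B4–B5, B5–B6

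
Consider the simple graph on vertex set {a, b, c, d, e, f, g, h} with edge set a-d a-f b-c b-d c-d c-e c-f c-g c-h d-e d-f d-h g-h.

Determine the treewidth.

2

A width-2 tree decomposition is:
Bags: B1 = {c, d, f}  B2 = {c, d, h}  B3 = {b, c, d}  B4 = {a, d, f}  B5 = {c, g, h}  B6 = {c, d, e}
Tree: B1–B2, B2–B3, B1–B4, B2–B5, B1–B6
Every bag has size at most 3, so the width is 3 − 1 = 2 and tw(G) ≤ 2. On the other hand G contains the 3-clique {c, d, e}. A clique must lie in a single bag of any decomposition, so no decomposition can have width below 2. Therefore the treewidth is 2.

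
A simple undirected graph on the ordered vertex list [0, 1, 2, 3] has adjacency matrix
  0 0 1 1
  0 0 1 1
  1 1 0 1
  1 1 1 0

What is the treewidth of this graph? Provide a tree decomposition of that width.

The largest bag has 3 vertices, giving width 2; this decomposition certifies tw(G) ≤ 2. For the lower bound, the 3 vertices {0, 2, 3} are pairwise adjacent, and any tree decomposition puts a clique entirely inside one bag — forcing width ≥ 2. Combining the bounds, tw(G) = 2.

Treewidth 2.
One such decomposition:
Bags: B1 = {1, 2, 3}  B2 = {0, 2, 3}
Tree: B1–B2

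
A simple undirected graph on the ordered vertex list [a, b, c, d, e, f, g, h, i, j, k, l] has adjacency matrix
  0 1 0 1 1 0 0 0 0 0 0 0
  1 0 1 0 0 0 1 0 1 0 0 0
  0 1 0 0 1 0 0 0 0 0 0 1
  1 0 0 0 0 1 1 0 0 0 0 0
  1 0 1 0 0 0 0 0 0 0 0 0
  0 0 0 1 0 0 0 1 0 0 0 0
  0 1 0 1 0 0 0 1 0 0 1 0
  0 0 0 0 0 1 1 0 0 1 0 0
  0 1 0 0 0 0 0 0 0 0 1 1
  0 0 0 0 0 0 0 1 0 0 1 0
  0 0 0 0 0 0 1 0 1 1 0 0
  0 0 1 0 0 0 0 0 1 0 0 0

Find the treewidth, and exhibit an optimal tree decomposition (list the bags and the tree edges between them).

Treewidth 3.
One such decomposition:
Bags: B1 = {f, h, j, k}  B2 = {f, g, h, k}  B3 = {d, f, g, k}  B4 = {d, g, i, k}  B5 = {b, d, g, i}  B6 = {a, b, d, i}  B7 = {a, b, i, l}  B8 = {a, b, c, l}  B9 = {a, c, e, l}
Tree: B1–B2, B2–B3, B3–B4, B4–B5, B5–B6, B6–B7, B7–B8, B8–B9

Each bag holds 4 vertices, so the decomposition has width 3, which upper-bounds the treewidth. For the lower bound: the 4 vertex sets {f,h,j}, {k}, {g}, {a,b,d,i} are disjoint, each induces a connected subgraph, and every pair is joined by at least one edge of G. Contracting each set to a single vertex therefore yields K_{4} as a minor, and since treewidth is minor-monotone, tw(G) ≥ tw(K_{4}) = 3. Combining the bounds, tw(G) = 3.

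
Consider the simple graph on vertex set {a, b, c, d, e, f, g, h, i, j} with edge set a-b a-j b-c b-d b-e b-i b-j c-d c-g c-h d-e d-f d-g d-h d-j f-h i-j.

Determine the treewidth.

2

A width-2 tree decomposition is:
Bags: B1 = {b, c, d}  B2 = {c, d, g}  B3 = {c, d, h}  B4 = {d, f, h}  B5 = {b, d, j}  B6 = {a, b, j}  B7 = {b, i, j}  B8 = {b, d, e}
Tree: B1–B2, B1–B3, B3–B4, B1–B5, B5–B6, B6–B7, B1–B8
Every bag has size at most 3, so the width is 3 − 1 = 2 and tw(G) ≤ 2. On the other hand G contains the 3-clique {c, d, g}. A clique must lie in a single bag of any decomposition, so no decomposition can have width below 2. Hence tw(G) = 2 exactly.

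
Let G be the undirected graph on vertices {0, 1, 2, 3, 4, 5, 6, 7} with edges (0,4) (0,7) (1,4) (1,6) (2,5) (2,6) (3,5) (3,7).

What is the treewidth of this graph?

A width-2 tree decomposition is:
Bags: B1 = {0, 1, 4}  B2 = {0, 1, 7}  B3 = {1, 3, 7}  B4 = {1, 3, 5}  B5 = {1, 2, 5}  B6 = {1, 2, 6}
Tree: B1–B2, B2–B3, B3–B4, B4–B5, B5–B6
Every bag has size at most 3, so the width is 3 − 1 = 2 and tw(G) ≤ 2. For the lower bound, G contains the cycle 1–4–0–7–3–5–2–6–1, so G is not a forest; only forests have treewidth ≤ 1, hence tw(G) ≥ 2. Combining the bounds, tw(G) = 2.

2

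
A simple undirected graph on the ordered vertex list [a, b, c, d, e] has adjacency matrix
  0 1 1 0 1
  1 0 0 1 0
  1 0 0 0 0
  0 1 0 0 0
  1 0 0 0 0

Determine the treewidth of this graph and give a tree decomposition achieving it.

Treewidth 1.
One such decomposition:
Bags: B1 = {a, e}  B2 = {a, b}  B3 = {b, d}  B4 = {a, c}
Tree: B1–B2, B2–B3, B1–B4

The largest bag has 2 vertices, giving width 1; this decomposition certifies tw(G) ≤ 1. Any graph with an edge has treewidth ≥ 1, and G has the edge a–e. The upper and lower bounds meet at 1, so that is the treewidth.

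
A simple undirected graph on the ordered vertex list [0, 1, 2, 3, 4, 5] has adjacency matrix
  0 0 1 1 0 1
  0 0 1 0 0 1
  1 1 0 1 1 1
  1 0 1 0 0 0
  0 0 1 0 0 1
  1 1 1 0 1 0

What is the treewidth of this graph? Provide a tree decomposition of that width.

Treewidth 2.
Bags: B1 = {0, 2, 5}  B2 = {1, 2, 5}  B3 = {2, 4, 5}  B4 = {0, 2, 3}
Tree: B1–B2, B2–B3, B1–B4

The largest bag has 3 vertices, giving width 2; this decomposition certifies tw(G) ≤ 2. For the lower bound, the 3 vertices {0, 2, 3} are pairwise adjacent, and any tree decomposition puts a clique entirely inside one bag — forcing width ≥ 2. Therefore the treewidth is 2.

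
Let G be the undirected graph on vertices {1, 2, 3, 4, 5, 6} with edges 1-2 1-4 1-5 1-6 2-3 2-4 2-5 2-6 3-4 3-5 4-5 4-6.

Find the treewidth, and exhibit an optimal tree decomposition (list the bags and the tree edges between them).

Treewidth 3.
Bags: B1 = {1, 2, 4, 5}  B2 = {1, 2, 4, 6}  B3 = {2, 3, 4, 5}
Tree: B1–B2, B1–B3

The largest bag has 4 vertices, giving width 3; this decomposition certifies tw(G) ≤ 3. Conversely, {1, 2, 4, 5} is a clique of size 4, and the vertices of any clique must share a bag in every tree decomposition; so some bag has ≥ 4 vertices and tw(G) ≥ 3. Combining the bounds, tw(G) = 3.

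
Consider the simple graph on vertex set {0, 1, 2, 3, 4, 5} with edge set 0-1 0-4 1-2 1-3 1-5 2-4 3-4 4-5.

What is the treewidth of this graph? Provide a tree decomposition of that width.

Treewidth 2.
Bags: B1 = {0, 1, 4}  B2 = {1, 4, 5}  B3 = {1, 2, 4}  B4 = {1, 3, 4}
Tree: B1–B2, B2–B3, B3–B4

Every bag has size at most 3, so the width is 3 − 1 = 2 and tw(G) ≤ 2. The edges 1–0–4–5–1 form a cycle, so G is not a tree and its treewidth is at least 2. Hence tw(G) = 2 exactly.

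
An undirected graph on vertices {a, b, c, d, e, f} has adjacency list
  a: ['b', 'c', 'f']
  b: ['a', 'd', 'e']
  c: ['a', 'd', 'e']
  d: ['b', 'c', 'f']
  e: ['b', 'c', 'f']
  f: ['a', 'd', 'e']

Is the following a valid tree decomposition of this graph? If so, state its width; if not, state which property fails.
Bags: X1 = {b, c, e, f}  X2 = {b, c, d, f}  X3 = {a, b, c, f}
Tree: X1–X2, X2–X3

Vertex coverage: the bags together contain {a, b, c, d, e, f}, the full vertex set. Edge coverage: each edge of G has both endpoints in at least one bag. Running intersection: for every vertex, the bags containing it form a connected subtree. All three properties hold, so this is a valid tree decomposition of width max|bag| − 1 = 3, and hence tw(G) ≤ 3.

Yes; width 3.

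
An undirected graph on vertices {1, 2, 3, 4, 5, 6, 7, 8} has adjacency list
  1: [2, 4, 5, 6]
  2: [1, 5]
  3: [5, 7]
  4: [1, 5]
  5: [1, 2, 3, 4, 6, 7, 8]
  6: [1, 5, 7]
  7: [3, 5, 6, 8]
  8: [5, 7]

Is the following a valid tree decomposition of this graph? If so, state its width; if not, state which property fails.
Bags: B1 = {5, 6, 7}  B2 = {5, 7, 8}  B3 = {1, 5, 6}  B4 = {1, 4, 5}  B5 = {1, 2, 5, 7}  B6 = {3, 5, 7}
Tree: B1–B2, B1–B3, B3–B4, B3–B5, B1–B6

A tree decomposition must satisfy three properties: every vertex lies in some bag; for every edge, both endpoints lie together in some bag; and for every vertex, the bags containing it form a connected subtree. Here bags containing vertex 7 are not connected in the tree, so the decomposition is invalid.

No — bags containing vertex 7 are not connected in the tree.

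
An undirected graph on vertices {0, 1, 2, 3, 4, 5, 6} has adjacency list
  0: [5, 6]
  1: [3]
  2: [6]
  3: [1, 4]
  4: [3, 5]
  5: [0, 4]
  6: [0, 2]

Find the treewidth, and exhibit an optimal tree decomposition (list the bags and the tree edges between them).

Each bag holds 2 vertices, so the decomposition has width 1, which upper-bounds the treewidth. Any graph with an edge has treewidth ≥ 1, and G has the edge 1–3. Combining the bounds, tw(G) = 1.

Treewidth 1.
One such decomposition:
Bags: B1 = {1, 3}  B2 = {3, 4}  B3 = {4, 5}  B4 = {0, 5}  B5 = {0, 6}  B6 = {2, 6}
Tree: B1–B2, B2–B3, B3–B4, B4–B5, B5–B6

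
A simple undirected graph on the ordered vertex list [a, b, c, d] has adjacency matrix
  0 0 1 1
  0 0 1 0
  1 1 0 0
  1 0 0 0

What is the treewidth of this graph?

A width-1 tree decomposition is:
Bags: B1 = {a, c}  B2 = {b, c}  B3 = {a, d}
Tree: B1–B2, B1–B3
Each bag holds 2 vertices, so the decomposition has width 1, which upper-bounds the treewidth. G has an edge, so its treewidth is at least 1. Therefore the treewidth is 1.

1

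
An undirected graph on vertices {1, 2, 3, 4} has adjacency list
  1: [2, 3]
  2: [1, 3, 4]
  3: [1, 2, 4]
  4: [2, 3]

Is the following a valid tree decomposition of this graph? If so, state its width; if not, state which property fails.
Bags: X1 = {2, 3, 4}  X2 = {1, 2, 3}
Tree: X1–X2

Yes; width 2.

Checking the three conditions: (i) the bags cover all of {1, 2, 3, 4}; (ii) for each edge, some bag contains both endpoints; (iii) the bags containing any fixed vertex form a subtree. All hold, so the decomposition is valid with width 3 − 1 = 2.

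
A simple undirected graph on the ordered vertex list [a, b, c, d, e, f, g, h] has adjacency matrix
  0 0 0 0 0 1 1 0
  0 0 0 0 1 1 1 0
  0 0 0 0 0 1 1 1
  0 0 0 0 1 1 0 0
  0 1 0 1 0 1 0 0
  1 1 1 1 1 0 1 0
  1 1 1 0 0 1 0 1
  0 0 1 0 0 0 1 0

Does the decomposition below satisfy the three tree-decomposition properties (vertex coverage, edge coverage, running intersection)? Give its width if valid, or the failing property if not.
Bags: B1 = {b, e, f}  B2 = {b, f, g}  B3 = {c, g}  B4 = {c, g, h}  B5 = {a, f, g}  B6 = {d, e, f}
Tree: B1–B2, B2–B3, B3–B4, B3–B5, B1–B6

A tree decomposition must satisfy three properties: every vertex lies in some bag; for every edge, both endpoints lie together in some bag; and for every vertex, the bags containing it form a connected subtree. Here edge (f,c) lies in no bag, so the decomposition is invalid.

No — edge (f,c) lies in no bag.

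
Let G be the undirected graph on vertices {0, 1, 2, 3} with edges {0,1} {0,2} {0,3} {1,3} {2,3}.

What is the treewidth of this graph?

A width-2 tree decomposition is:
Bags: B1 = {0, 1, 3}  B2 = {0, 2, 3}
Tree: B1–B2
Every bag has size at most 3, so the width is 3 − 1 = 2 and tw(G) ≤ 2. Conversely, {0, 1, 3} is a clique of size 3, and the vertices of any clique must share a bag in every tree decomposition; so some bag has ≥ 3 vertices and tw(G) ≥ 2. Hence tw(G) = 2 exactly.

2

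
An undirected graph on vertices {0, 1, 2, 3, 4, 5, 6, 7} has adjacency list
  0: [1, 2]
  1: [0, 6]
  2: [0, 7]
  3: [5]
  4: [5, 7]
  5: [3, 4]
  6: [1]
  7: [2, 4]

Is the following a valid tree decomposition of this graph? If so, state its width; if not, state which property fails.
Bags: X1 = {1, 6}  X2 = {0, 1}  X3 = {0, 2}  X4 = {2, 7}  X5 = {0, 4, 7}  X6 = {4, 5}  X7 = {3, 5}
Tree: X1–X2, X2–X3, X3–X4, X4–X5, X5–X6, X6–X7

A tree decomposition must satisfy three properties: every vertex lies in some bag; for every edge, both endpoints lie together in some bag; and for every vertex, the bags containing it form a connected subtree. Here bags containing vertex 0 are not connected in the tree, so the decomposition is invalid.

No — bags containing vertex 0 are not connected in the tree.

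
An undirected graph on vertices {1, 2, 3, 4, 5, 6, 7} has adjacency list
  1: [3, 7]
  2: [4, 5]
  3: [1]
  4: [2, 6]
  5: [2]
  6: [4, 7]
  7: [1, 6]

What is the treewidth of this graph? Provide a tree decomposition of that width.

Each bag holds 2 vertices, so the decomposition has width 1, which upper-bounds the treewidth. Since G has at least one edge (e.g. 3–1), it is not an edgeless graph, so tw(G) ≥ 1. Hence tw(G) = 1 exactly.

Treewidth 1.
One such decomposition:
Bags: B1 = {1, 3}  B2 = {1, 7}  B3 = {6, 7}  B4 = {4, 6}  B5 = {2, 4}  B6 = {2, 5}
Tree: B1–B2, B2–B3, B3–B4, B4–B5, B5–B6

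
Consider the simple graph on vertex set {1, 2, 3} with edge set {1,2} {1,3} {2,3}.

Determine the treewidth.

2

A width-2 tree decomposition is:
Bags: B1 = {1, 2, 3}
Tree: (single bag)
A single bag containing all 3 vertices is trivially a valid decomposition of width 2. On the other hand G contains the 3-clique {1, 2, 3}. A clique must lie in a single bag of any decomposition, so no decomposition can have width below 2. The upper and lower bounds meet at 2, so that is the treewidth.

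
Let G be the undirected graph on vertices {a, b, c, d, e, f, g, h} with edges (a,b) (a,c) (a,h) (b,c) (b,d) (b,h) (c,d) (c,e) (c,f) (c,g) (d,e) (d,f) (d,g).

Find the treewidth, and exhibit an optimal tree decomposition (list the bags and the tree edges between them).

The largest bag has 3 vertices, giving width 2; this decomposition certifies tw(G) ≤ 2. Conversely, {a, b, h} is a clique of size 3, and the vertices of any clique must share a bag in every tree decomposition; so some bag has ≥ 3 vertices and tw(G) ≥ 2. The upper and lower bounds meet at 2, so that is the treewidth.

Treewidth 2.
One such decomposition:
Bags: B1 = {b, c, d}  B2 = {c, d, e}  B3 = {a, b, c}  B4 = {c, d, g}  B5 = {a, b, h}  B6 = {c, d, f}
Tree: B1–B2, B1–B3, B1–B4, B3–B5, B1–B6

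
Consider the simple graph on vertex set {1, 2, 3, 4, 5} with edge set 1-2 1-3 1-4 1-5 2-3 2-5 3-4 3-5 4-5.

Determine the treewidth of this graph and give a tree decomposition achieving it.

Every bag has size at most 4, so the width is 4 − 1 = 3 and tw(G) ≤ 3. Conversely, {1, 2, 3, 5} is a clique of size 4, and the vertices of any clique must share a bag in every tree decomposition; so some bag has ≥ 4 vertices and tw(G) ≥ 3. The upper and lower bounds meet at 3, so that is the treewidth.

Treewidth 3.
One optimal decomposition is:
Bags: B1 = {1, 3, 4, 5}  B2 = {1, 2, 3, 5}
Tree: B1–B2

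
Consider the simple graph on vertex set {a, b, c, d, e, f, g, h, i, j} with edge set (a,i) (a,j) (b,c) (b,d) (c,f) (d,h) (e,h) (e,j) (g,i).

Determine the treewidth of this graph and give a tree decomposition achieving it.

Treewidth 1.
Bags: B1 = {g, i}  B2 = {a, i}  B3 = {a, j}  B4 = {e, j}  B5 = {e, h}  B6 = {d, h}  B7 = {b, d}  B8 = {b, c}  B9 = {c, f}
Tree: B1–B2, B2–B3, B3–B4, B4–B5, B5–B6, B6–B7, B7–B8, B8–B9

Every bag has size at most 2, so the width is 2 − 1 = 1 and tw(G) ≤ 1. Since G has at least one edge (e.g. g–i), it is not an edgeless graph, so tw(G) ≥ 1. Therefore the treewidth is 1.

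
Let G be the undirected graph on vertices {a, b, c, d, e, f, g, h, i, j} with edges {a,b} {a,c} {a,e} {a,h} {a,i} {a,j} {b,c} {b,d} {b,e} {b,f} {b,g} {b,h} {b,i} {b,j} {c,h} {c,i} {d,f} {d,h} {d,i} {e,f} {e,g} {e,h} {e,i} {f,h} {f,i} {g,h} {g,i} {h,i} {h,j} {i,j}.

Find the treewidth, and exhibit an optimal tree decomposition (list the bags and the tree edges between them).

The largest bag has 5 vertices, giving width 4; this decomposition certifies tw(G) ≤ 4. Conversely, {b, d, f, h, i} is a clique of size 5, and the vertices of any clique must share a bag in every tree decomposition; so some bag has ≥ 5 vertices and tw(G) ≥ 4. Hence tw(G) = 4 exactly.

Treewidth 4.
One optimal decomposition is:
Bags: B1 = {a, b, c, h, i}  B2 = {a, b, h, i, j}  B3 = {a, b, e, h, i}  B4 = {b, e, f, h, i}  B5 = {b, e, g, h, i}  B6 = {b, d, f, h, i}
Tree: B1–B2, B2–B3, B3–B4, B3–B5, B4–B6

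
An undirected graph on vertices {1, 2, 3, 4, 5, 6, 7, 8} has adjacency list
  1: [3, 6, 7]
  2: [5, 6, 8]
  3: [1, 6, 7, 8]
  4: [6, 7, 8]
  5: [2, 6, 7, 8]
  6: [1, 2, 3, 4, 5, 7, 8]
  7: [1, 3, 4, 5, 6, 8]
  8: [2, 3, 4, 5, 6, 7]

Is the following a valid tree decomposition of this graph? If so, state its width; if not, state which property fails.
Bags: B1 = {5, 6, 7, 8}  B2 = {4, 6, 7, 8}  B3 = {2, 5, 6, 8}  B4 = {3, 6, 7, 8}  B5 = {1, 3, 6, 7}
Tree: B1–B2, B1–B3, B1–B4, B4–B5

Checking the three conditions: (i) the bags cover all of {1, 2, 3, 4, 5, 6, 7, 8}; (ii) for each edge, some bag contains both endpoints; (iii) the bags containing any fixed vertex form a subtree. All hold, so the decomposition is valid with width 4 − 1 = 3.

Yes; width 3.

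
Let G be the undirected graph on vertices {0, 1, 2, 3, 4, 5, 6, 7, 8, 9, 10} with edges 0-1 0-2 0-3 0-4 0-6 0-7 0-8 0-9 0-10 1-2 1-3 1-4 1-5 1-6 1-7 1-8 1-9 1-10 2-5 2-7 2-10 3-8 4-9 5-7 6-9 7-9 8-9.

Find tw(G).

A width-3 tree decomposition is:
Bags: B1 = {0, 1, 8, 9}  B2 = {0, 1, 7, 9}  B3 = {0, 1, 2, 7}  B4 = {0, 1, 6, 9}  B5 = {0, 1, 3, 8}  B6 = {0, 1, 2, 10}  B7 = {1, 2, 5, 7}  B8 = {0, 1, 4, 9}
Tree: B1–B2, B2–B3, B2–B4, B1–B5, B3–B6, B3–B7, B2–B8
Each bag holds 4 vertices, so the decomposition has width 3, which upper-bounds the treewidth. For the lower bound, the 4 vertices {0, 1, 2, 10} are pairwise adjacent, and any tree decomposition puts a clique entirely inside one bag — forcing width ≥ 3. Therefore the treewidth is 3.

3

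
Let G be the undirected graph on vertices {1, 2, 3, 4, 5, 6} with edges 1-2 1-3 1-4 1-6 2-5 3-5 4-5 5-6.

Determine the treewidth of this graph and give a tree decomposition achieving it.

Treewidth 2.
One optimal decomposition is:
Bags: B1 = {1, 2, 5}  B2 = {1, 3, 5}  B3 = {1, 5, 6}  B4 = {1, 4, 5}
Tree: B1–B2, B2–B3, B3–B4

The largest bag has 3 vertices, giving width 2; this decomposition certifies tw(G) ≤ 2. For the lower bound, G contains the cycle 2–5–3–1–2, so G is not a forest; only forests have treewidth ≤ 1, hence tw(G) ≥ 2. Combining the bounds, tw(G) = 2.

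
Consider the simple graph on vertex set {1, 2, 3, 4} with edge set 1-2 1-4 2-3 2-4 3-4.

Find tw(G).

A width-2 tree decomposition is:
Bags: B1 = {1, 2, 4}  B2 = {2, 3, 4}
Tree: B1–B2
Each bag holds 3 vertices, so the decomposition has width 2, which upper-bounds the treewidth. Conversely, {1, 2, 4} is a clique of size 3, and the vertices of any clique must share a bag in every tree decomposition; so some bag has ≥ 3 vertices and tw(G) ≥ 2. Therefore the treewidth is 2.

2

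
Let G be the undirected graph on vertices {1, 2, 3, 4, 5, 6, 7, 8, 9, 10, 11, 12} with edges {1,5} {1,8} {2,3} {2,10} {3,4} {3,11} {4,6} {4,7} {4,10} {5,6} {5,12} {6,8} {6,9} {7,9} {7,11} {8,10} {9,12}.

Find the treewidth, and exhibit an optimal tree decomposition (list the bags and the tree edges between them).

The largest bag has 4 vertices, giving width 3; this decomposition certifies tw(G) ≤ 3. For the lower bound: the 4 vertex sets {2,3,11}, {7}, {4}, {6,8,9,10} are disjoint, each induces a connected subgraph, and every pair is joined by at least one edge of G. Contracting each set to a single vertex therefore yields K_{4} as a minor, and since treewidth is minor-monotone, tw(G) ≥ tw(K_{4}) = 3. Hence tw(G) = 3 exactly.

Treewidth 3.
One such decomposition:
Bags: B1 = {2, 3, 7, 11}  B2 = {2, 3, 4, 7}  B3 = {2, 4, 7, 10}  B4 = {4, 7, 9, 10}  B5 = {4, 6, 9, 10}  B6 = {6, 8, 9, 10}  B7 = {6, 8, 9, 12}  B8 = {5, 6, 8, 12}  B9 = {1, 5, 8, 12}
Tree: B1–B2, B2–B3, B3–B4, B4–B5, B5–B6, B6–B7, B7–B8, B8–B9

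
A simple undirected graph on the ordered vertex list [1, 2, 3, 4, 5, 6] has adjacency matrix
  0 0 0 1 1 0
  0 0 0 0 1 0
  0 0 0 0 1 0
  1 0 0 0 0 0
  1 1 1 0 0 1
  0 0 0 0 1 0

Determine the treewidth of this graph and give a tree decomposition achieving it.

Treewidth 1.
One such decomposition:
Bags: B1 = {1, 5}  B2 = {1, 4}  B3 = {3, 5}  B4 = {5, 6}  B5 = {2, 5}
Tree: B1–B2, B1–B3, B1–B4, B3–B5

The largest bag has 2 vertices, giving width 1; this decomposition certifies tw(G) ≤ 1. Any graph with an edge has treewidth ≥ 1, and G has the edge 5–1. Combining the bounds, tw(G) = 1.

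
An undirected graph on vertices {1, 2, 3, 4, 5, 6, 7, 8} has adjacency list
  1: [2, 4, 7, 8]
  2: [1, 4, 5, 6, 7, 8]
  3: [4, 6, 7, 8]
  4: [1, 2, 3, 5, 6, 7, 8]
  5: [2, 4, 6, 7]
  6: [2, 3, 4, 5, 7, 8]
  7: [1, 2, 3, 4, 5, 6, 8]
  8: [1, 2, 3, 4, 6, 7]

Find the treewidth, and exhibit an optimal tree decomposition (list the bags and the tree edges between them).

Treewidth 4.
Bags: B1 = {1, 2, 4, 7, 8}  B2 = {2, 4, 6, 7, 8}  B3 = {2, 4, 5, 6, 7}  B4 = {3, 4, 6, 7, 8}
Tree: B1–B2, B2–B3, B2–B4

The largest bag has 5 vertices, giving width 4; this decomposition certifies tw(G) ≤ 4. On the other hand G contains the 5-clique {1, 2, 4, 7, 8}. A clique must lie in a single bag of any decomposition, so no decomposition can have width below 4. The upper and lower bounds meet at 4, so that is the treewidth.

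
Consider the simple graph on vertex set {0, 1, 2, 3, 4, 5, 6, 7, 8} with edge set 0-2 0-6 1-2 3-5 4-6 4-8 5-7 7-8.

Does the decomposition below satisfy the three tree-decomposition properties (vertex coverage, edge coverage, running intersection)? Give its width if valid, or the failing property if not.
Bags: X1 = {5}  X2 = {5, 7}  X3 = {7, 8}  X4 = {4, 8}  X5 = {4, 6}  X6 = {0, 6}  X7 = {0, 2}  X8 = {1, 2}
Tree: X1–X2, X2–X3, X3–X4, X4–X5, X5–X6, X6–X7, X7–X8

A tree decomposition must satisfy three properties: every vertex lies in some bag; for every edge, both endpoints lie together in some bag; and for every vertex, the bags containing it form a connected subtree. Here vertex 3 appears in no bag, so the decomposition is invalid.

No — vertex 3 appears in no bag.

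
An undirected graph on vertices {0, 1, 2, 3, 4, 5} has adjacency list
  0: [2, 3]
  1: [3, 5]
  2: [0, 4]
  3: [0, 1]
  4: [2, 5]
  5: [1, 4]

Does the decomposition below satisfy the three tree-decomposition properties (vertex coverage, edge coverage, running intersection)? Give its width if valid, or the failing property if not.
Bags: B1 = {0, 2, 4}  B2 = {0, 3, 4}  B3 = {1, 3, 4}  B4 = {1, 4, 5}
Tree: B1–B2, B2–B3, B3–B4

Vertex coverage: the bags together contain {0, 1, 2, 3, 4, 5}, the full vertex set. Edge coverage: each edge of G has both endpoints in at least one bag. Running intersection: for every vertex, the bags containing it form a connected subtree. All three properties hold, so this is a valid tree decomposition of width max|bag| − 1 = 2, and hence tw(G) ≤ 2.

Yes; width 2.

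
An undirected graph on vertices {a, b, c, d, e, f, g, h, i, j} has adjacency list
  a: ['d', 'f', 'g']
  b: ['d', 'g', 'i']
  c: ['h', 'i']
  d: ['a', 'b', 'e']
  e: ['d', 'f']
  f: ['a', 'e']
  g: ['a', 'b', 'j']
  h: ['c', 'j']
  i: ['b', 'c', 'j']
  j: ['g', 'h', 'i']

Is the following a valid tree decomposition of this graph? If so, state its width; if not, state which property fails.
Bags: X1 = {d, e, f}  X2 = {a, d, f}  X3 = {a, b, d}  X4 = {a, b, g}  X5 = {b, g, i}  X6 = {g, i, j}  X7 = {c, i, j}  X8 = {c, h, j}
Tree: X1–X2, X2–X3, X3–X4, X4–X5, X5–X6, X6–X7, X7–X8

Vertex coverage: the bags together contain {a, b, c, d, e, f, g, h, i, j}, the full vertex set. Edge coverage: each edge of G has both endpoints in at least one bag. Running intersection: for every vertex, the bags containing it form a connected subtree. All three properties hold, so this is a valid tree decomposition of width max|bag| − 1 = 2, and hence tw(G) ≤ 2.

Yes; width 2.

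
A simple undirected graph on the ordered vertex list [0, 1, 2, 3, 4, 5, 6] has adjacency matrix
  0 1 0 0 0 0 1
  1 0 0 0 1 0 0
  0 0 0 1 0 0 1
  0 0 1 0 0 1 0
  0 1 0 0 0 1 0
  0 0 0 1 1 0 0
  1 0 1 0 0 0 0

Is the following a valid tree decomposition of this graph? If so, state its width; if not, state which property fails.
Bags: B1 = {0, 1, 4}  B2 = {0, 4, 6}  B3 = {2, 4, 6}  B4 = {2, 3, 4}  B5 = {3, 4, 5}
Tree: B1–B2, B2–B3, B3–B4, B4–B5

Yes; width 2.

Vertex coverage: the bags together contain {0, 1, 2, 3, 4, 5, 6}, the full vertex set. Edge coverage: each edge of G has both endpoints in at least one bag. Running intersection: for every vertex, the bags containing it form a connected subtree. All three properties hold, so this is a valid tree decomposition of width max|bag| − 1 = 2, and hence tw(G) ≤ 2.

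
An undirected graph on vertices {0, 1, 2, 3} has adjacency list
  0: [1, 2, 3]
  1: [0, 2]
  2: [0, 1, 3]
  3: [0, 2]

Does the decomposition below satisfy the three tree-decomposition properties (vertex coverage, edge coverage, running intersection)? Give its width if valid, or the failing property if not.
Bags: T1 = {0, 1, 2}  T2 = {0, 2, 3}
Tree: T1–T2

Vertex coverage: the bags together contain {0, 1, 2, 3}, the full vertex set. Edge coverage: each edge of G has both endpoints in at least one bag. Running intersection: for every vertex, the bags containing it form a connected subtree. All three properties hold, so this is a valid tree decomposition of width max|bag| − 1 = 2, and hence tw(G) ≤ 2.

Yes; width 2.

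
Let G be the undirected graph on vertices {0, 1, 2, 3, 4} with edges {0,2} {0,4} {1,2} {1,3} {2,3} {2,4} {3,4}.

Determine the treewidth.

A width-2 tree decomposition is:
Bags: B1 = {2, 3, 4}  B2 = {0, 2, 4}  B3 = {1, 2, 3}
Tree: B1–B2, B1–B3
Each bag holds 3 vertices, so the decomposition has width 2, which upper-bounds the treewidth. For the lower bound, the 3 vertices {0, 2, 4} are pairwise adjacent, and any tree decomposition puts a clique entirely inside one bag — forcing width ≥ 2. Therefore the treewidth is 2.

2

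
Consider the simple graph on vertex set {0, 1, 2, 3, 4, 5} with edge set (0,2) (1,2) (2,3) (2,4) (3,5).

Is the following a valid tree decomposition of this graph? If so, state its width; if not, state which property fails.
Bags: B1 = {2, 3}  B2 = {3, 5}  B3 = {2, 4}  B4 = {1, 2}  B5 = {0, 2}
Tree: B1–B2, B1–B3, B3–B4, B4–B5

Yes; width 1.

Vertex coverage: the bags together contain {0, 1, 2, 3, 4, 5}, the full vertex set. Edge coverage: each edge of G has both endpoints in at least one bag. Running intersection: for every vertex, the bags containing it form a connected subtree. All three properties hold, so this is a valid tree decomposition of width max|bag| − 1 = 1, and hence tw(G) ≤ 1.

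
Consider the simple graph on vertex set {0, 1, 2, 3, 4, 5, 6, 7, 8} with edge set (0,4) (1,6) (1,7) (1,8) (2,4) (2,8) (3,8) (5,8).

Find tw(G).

1

A width-1 tree decomposition is:
Bags: B1 = {1, 8}  B2 = {1, 7}  B3 = {2, 8}  B4 = {2, 4}  B5 = {5, 8}  B6 = {1, 6}  B7 = {3, 8}  B8 = {0, 4}
Tree: B1–B2, B1–B3, B3–B4, B1–B5, B2–B6, B5–B7, B4–B8
Every bag has size at most 2, so the width is 2 − 1 = 1 and tw(G) ≤ 1. Any graph with an edge has treewidth ≥ 1, and G has the edge 8–1. Therefore the treewidth is 1.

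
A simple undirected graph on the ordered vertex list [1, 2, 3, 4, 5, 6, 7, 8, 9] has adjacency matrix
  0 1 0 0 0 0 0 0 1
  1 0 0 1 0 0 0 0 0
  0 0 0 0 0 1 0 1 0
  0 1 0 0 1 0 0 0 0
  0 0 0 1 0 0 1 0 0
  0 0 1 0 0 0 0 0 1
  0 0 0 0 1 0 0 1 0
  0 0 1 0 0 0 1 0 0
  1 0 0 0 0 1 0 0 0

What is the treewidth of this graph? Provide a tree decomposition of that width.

Treewidth 2.
One such decomposition:
Bags: B1 = {1, 6, 9}  B2 = {1, 2, 6}  B3 = {2, 4, 6}  B4 = {4, 5, 6}  B5 = {5, 6, 7}  B6 = {6, 7, 8}  B7 = {3, 6, 8}
Tree: B1–B2, B2–B3, B3–B4, B4–B5, B5–B6, B6–B7

Every bag has size at most 3, so the width is 3 − 1 = 2 and tw(G) ≤ 2. For the lower bound, G contains the cycle 6–9–1–2–4–5–7–8–3–6, so G is not a forest; only forests have treewidth ≤ 1, hence tw(G) ≥ 2. The upper and lower bounds meet at 2, so that is the treewidth.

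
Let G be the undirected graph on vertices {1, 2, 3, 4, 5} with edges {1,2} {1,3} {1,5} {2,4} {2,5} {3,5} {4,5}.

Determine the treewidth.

A width-2 tree decomposition is:
Bags: B1 = {2, 4, 5}  B2 = {1, 2, 5}  B3 = {1, 3, 5}
Tree: B1–B2, B2–B3
Every bag has size at most 3, so the width is 3 − 1 = 2 and tw(G) ≤ 2. For the lower bound, the 3 vertices {1, 2, 5} are pairwise adjacent, and any tree decomposition puts a clique entirely inside one bag — forcing width ≥ 2. Combining the bounds, tw(G) = 2.

2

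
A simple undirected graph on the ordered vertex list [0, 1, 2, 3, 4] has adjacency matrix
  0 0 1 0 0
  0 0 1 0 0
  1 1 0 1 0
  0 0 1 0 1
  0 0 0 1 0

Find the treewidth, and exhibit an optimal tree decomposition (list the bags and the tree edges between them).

Treewidth 1.
One optimal decomposition is:
Bags: B1 = {2, 3}  B2 = {3, 4}  B3 = {1, 2}  B4 = {0, 2}
Tree: B1–B2, B1–B3, B1–B4

Each bag holds 2 vertices, so the decomposition has width 1, which upper-bounds the treewidth. Since G has at least one edge (e.g. 3–2), it is not an edgeless graph, so tw(G) ≥ 1. The upper and lower bounds meet at 1, so that is the treewidth.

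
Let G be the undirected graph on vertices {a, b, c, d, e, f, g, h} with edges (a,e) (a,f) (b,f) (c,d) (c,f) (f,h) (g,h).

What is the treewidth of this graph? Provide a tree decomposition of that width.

The largest bag has 2 vertices, giving width 1; this decomposition certifies tw(G) ≤ 1. G has an edge, so its treewidth is at least 1. Hence tw(G) = 1 exactly.

Treewidth 1.
Bags: B1 = {f, h}  B2 = {c, f}  B3 = {c, d}  B4 = {b, f}  B5 = {g, h}  B6 = {a, f}  B7 = {a, e}
Tree: B1–B2, B2–B3, B1–B4, B1–B5, B4–B6, B6–B7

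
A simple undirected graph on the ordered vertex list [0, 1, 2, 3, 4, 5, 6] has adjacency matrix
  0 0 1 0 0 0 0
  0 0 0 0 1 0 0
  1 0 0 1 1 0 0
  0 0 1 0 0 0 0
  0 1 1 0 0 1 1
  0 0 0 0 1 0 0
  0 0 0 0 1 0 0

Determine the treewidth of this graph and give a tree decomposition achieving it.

Each bag holds 2 vertices, so the decomposition has width 1, which upper-bounds the treewidth. Any graph with an edge has treewidth ≥ 1, and G has the edge 4–1. Hence tw(G) = 1 exactly.

Treewidth 1.
Bags: B1 = {1, 4}  B2 = {2, 4}  B3 = {4, 6}  B4 = {2, 3}  B5 = {0, 2}  B6 = {4, 5}
Tree: B1–B2, B1–B3, B2–B4, B2–B5, B3–B6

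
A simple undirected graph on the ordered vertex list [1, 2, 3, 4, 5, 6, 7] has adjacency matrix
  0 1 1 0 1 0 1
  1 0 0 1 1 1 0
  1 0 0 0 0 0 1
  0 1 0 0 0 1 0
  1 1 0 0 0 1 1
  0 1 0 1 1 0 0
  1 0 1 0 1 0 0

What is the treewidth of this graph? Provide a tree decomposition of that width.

Treewidth 2.
One optimal decomposition is:
Bags: B1 = {1, 3, 7}  B2 = {1, 5, 7}  B3 = {1, 2, 5}  B4 = {2, 5, 6}  B5 = {2, 4, 6}
Tree: B1–B2, B2–B3, B3–B4, B4–B5

Each bag holds 3 vertices, so the decomposition has width 2, which upper-bounds the treewidth. For the lower bound, the 3 vertices {1, 3, 7} are pairwise adjacent, and any tree decomposition puts a clique entirely inside one bag — forcing width ≥ 2. Therefore the treewidth is 2.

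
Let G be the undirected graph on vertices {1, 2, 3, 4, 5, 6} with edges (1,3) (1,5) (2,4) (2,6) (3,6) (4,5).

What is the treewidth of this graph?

2

A width-2 tree decomposition is:
Bags: B1 = {2, 4, 6}  B2 = {4, 5, 6}  B3 = {1, 5, 6}  B4 = {1, 3, 6}
Tree: B1–B2, B2–B3, B3–B4
The largest bag has 3 vertices, giving width 2; this decomposition certifies tw(G) ≤ 2. The edges 6–2–4–5–1–3–6 form a cycle, so G is not a tree and its treewidth is at least 2. Hence tw(G) = 2 exactly.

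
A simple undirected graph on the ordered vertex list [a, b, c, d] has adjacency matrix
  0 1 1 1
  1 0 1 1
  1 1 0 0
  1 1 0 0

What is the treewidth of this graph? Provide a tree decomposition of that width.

Each bag holds 3 vertices, so the decomposition has width 2, which upper-bounds the treewidth. For the lower bound, the 3 vertices {a, b, d} are pairwise adjacent, and any tree decomposition puts a clique entirely inside one bag — forcing width ≥ 2. Hence tw(G) = 2 exactly.

Treewidth 2.
Bags: B1 = {a, b, c}  B2 = {a, b, d}
Tree: B1–B2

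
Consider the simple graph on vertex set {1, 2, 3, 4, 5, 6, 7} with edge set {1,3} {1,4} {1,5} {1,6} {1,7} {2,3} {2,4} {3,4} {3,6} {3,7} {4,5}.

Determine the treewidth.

2

A width-2 tree decomposition is:
Bags: B1 = {1, 3, 4}  B2 = {1, 3, 6}  B3 = {1, 4, 5}  B4 = {1, 3, 7}  B5 = {2, 3, 4}
Tree: B1–B2, B1–B3, B2–B4, B1–B5
Every bag has size at most 3, so the width is 3 − 1 = 2 and tw(G) ≤ 2. Conversely, {1, 3, 4} is a clique of size 3, and the vertices of any clique must share a bag in every tree decomposition; so some bag has ≥ 3 vertices and tw(G) ≥ 2. Therefore the treewidth is 2.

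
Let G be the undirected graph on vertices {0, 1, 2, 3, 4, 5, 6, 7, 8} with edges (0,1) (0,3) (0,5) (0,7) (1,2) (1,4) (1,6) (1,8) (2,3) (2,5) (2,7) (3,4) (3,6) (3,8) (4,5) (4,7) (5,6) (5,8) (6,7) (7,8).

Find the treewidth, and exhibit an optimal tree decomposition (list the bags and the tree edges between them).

Each bag holds 5 vertices, so the decomposition has width 4, which upper-bounds the treewidth. For the lower bound: the 5 vertex sets {3,4}, {2,7}, {5,8}, {1}, {6} are disjoint, each induces a connected subgraph, and every pair is joined by at least one edge of G. Contracting each set to a single vertex therefore yields K_{5} as a minor, and since treewidth is minor-monotone, tw(G) ≥ tw(K_{5}) = 4. Combining the bounds, tw(G) = 4.

Treewidth 4.
Bags: B1 = {1, 3, 4, 5, 7}  B2 = {1, 2, 3, 5, 7}  B3 = {1, 3, 5, 7, 8}  B4 = {1, 3, 5, 6, 7}  B5 = {0, 1, 3, 5, 7}
Tree: B1–B2, B2–B3, B3–B4, B4–B5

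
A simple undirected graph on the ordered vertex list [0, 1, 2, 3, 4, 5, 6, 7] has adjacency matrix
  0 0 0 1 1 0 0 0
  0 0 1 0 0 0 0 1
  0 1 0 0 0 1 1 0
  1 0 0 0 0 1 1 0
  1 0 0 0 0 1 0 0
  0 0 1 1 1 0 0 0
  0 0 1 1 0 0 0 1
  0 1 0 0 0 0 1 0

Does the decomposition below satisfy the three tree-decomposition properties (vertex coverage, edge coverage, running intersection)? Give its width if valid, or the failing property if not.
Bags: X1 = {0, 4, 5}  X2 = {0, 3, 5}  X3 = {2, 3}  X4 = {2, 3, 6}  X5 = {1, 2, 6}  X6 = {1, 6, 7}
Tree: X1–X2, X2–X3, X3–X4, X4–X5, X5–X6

A tree decomposition must satisfy three properties: every vertex lies in some bag; for every edge, both endpoints lie together in some bag; and for every vertex, the bags containing it form a connected subtree. Here edge (5,2) lies in no bag, so the decomposition is invalid.

No — edge (5,2) lies in no bag.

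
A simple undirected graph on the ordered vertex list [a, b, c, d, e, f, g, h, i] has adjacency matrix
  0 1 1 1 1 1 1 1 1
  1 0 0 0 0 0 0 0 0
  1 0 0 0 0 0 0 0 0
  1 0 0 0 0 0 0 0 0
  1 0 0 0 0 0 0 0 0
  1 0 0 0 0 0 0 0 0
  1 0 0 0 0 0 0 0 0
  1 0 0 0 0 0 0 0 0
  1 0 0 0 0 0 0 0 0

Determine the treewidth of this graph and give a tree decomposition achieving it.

The largest bag has 2 vertices, giving width 1; this decomposition certifies tw(G) ≤ 1. Any graph with an edge has treewidth ≥ 1, and G has the edge g–a. The upper and lower bounds meet at 1, so that is the treewidth.

Treewidth 1.
Bags: B1 = {a, g}  B2 = {a, e}  B3 = {a, b}  B4 = {a, i}  B5 = {a, h}  B6 = {a, d}  B7 = {a, f}  B8 = {a, c}
Tree: B1–B2, B1–B3, B1–B4, B4–B5, B3–B6, B1–B7, B3–B8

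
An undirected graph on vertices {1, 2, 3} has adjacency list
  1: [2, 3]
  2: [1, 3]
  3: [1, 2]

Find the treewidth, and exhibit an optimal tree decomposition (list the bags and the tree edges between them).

With just one bag of size 3, the width is 3 − 1 = 2, so tw(G) ≤ 2. For the lower bound, the 3 vertices {1, 2, 3} are pairwise adjacent, and any tree decomposition puts a clique entirely inside one bag — forcing width ≥ 2. The upper and lower bounds meet at 2, so that is the treewidth.

Treewidth 2.
Bags: B1 = {1, 2, 3}
Tree: (single bag)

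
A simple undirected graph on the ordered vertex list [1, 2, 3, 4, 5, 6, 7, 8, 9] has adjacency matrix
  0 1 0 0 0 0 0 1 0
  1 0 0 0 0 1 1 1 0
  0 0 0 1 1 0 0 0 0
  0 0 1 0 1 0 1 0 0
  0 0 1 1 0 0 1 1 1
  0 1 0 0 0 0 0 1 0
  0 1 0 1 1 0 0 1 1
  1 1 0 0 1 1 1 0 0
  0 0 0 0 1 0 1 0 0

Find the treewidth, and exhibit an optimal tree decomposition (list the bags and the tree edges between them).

Treewidth 2.
One optimal decomposition is:
Bags: B1 = {5, 7, 8}  B2 = {4, 5, 7}  B3 = {5, 7, 9}  B4 = {3, 4, 5}  B5 = {2, 7, 8}  B6 = {1, 2, 8}  B7 = {2, 6, 8}
Tree: B1–B2, B2–B3, B2–B4, B1–B5, B5–B6, B6–B7

The largest bag has 3 vertices, giving width 2; this decomposition certifies tw(G) ≤ 2. For the lower bound, the 3 vertices {1, 2, 8} are pairwise adjacent, and any tree decomposition puts a clique entirely inside one bag — forcing width ≥ 2. Combining the bounds, tw(G) = 2.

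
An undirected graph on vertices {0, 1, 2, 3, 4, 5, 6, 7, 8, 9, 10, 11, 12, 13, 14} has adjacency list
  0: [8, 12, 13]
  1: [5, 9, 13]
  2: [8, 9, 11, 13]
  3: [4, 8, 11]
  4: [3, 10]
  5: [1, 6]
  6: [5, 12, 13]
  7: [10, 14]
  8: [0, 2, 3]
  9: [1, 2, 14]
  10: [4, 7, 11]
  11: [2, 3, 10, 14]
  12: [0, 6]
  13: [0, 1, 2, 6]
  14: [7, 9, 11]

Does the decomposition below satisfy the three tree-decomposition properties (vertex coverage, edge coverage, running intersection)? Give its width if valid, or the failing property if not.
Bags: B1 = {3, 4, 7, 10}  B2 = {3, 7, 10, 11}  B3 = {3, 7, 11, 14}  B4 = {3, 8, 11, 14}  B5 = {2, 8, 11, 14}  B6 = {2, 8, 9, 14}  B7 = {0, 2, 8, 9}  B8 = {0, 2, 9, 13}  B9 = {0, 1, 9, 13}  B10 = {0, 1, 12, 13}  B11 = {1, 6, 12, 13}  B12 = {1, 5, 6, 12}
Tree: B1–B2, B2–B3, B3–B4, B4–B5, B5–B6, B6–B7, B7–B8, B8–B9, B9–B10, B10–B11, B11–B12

Every vertex of G appears in some bag (union = {0, 1, 2, 3, 4, 5, 6, 7, 8, 9, 10, 11, 12, 13, 14}); every edge is covered by a bag; and for each vertex v the set of bags containing v is connected in the bag tree. The decomposition is therefore valid. The largest bag has 4 vertices, so the width is 3.

Yes; width 3.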